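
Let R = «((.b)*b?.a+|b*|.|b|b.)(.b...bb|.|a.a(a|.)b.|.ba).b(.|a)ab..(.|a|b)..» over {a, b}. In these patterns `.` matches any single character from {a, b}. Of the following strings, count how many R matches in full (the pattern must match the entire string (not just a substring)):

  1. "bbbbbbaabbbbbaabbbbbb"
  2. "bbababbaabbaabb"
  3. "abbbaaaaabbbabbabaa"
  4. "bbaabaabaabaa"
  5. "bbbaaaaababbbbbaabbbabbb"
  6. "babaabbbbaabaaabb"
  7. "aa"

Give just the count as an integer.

5

1 → match
2 → match
3 → match
4 → match
5 → no match
6 → match
7 → no match
Total matched: 5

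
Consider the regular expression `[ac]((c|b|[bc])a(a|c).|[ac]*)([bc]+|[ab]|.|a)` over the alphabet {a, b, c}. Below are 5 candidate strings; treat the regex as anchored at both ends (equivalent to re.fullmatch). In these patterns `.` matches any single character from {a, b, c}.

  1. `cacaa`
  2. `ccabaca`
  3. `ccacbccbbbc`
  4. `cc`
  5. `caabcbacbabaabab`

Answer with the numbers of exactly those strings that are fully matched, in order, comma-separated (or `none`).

1, 3, 4

1 → match
2 → no match
3 → match
4 → match
5 → no match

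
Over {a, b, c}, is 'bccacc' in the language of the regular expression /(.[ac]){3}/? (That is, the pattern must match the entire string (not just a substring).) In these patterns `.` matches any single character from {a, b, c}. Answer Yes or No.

Yes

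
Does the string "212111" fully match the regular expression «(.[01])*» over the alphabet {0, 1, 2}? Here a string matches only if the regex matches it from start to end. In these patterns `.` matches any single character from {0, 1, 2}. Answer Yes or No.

Yes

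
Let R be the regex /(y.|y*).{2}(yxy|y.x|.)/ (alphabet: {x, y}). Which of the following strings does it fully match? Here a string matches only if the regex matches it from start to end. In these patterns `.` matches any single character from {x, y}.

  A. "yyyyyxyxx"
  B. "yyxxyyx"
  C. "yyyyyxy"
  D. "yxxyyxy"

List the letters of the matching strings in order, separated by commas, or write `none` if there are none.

A → match
B → match
C → match
D → match

A, B, C, D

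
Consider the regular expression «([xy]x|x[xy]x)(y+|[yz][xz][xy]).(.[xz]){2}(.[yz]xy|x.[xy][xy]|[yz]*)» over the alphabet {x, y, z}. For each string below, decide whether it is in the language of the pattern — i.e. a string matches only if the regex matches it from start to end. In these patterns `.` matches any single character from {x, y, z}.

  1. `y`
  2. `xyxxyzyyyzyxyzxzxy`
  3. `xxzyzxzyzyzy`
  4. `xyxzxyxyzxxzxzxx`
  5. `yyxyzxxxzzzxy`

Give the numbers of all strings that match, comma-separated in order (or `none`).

none

1. `y` → no match
2 → no match
3. `xxzyzxzyzyzy` → no match
4 → no match
5 → no match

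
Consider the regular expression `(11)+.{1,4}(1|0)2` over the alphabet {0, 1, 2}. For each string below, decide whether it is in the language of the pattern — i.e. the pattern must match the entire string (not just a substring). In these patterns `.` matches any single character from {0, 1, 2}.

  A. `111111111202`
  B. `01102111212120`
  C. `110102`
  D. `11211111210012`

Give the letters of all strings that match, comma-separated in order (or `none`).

A, C

A. `111111111202` → match
B → no match — must start with `11`
C. `110102` → match
D → no match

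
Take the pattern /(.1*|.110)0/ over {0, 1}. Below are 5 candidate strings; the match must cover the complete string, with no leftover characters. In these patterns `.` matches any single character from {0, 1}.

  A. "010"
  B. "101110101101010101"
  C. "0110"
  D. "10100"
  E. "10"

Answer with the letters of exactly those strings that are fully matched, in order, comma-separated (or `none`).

A, C, E

A → match
B → no match — must end with "0"
C → match
D → no match
E → match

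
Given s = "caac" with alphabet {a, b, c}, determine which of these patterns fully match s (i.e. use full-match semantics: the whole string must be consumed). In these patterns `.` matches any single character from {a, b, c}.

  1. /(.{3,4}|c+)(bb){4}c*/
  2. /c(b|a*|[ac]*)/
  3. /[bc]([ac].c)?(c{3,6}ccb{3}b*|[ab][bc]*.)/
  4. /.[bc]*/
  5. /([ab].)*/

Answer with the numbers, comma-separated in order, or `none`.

2

1 → no match
2 → match
3 → no match
4 → no match
5 → no match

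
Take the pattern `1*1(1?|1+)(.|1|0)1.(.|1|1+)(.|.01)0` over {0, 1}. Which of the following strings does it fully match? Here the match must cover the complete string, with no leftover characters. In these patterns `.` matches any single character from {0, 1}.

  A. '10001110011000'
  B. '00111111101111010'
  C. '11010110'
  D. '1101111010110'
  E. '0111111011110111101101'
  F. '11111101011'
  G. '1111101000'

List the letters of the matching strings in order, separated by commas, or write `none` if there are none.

A → no match
B → no match
C → match
D → no match
E → no match — must end with '0'
F → no match — must end with '0'
G → no match

C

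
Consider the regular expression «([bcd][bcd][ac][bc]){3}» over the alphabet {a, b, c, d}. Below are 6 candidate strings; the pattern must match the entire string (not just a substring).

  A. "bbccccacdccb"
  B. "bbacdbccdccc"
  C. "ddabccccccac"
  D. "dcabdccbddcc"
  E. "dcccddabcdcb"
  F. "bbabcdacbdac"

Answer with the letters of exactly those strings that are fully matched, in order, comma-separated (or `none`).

A, B, C, D, E, F

A. "bbccccacdccb" → match
B. "bbacdbccdccc" → match
C. "ddabccccccac" → match
D. "dcabdccbddcc" → match
E. "dcccddabcdcb" → match
F. "bbabcdacbdac" → match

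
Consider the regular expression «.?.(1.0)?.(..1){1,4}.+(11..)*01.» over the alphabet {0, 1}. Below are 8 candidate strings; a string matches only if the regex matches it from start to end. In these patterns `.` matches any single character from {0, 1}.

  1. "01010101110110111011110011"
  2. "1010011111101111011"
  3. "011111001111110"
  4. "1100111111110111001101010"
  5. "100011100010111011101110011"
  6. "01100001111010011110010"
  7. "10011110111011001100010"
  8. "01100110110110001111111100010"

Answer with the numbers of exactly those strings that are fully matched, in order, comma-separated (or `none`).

1, 2, 4, 5, 6, 7, 8

1 → match
2 → match
3 → no match
4 → match
5 → match
6 → match
7 → match
8 → match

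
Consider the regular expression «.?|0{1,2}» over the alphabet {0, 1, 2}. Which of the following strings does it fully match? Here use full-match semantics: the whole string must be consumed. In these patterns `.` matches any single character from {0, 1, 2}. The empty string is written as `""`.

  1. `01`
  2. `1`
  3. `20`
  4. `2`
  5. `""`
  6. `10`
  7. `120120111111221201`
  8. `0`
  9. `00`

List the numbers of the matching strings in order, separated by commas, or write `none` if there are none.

1 → no match
2 → match
3 → no match
4 → match
5 → match
6 → no match
7 → no match
8 → match
9 → match

2, 4, 5, 8, 9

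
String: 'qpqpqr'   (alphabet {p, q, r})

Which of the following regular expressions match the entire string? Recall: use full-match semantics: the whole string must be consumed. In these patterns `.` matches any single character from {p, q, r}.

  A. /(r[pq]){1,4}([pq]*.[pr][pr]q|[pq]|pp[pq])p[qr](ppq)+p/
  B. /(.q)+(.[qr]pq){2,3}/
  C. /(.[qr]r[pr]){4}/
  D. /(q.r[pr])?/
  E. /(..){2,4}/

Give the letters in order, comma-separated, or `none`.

E

A → no match — must start with 'r'
B → no match — must end with 'pq'
C → no match
D → no match
E → match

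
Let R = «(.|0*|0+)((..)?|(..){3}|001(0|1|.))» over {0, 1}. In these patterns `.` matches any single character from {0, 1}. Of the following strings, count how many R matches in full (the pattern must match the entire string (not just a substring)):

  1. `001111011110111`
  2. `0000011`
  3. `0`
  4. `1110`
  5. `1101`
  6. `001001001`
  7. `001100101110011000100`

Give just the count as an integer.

1 → no match
2 → match
3 → match
4 → no match
5 → no match
6 → no match
7 → no match
Total matched: 2

2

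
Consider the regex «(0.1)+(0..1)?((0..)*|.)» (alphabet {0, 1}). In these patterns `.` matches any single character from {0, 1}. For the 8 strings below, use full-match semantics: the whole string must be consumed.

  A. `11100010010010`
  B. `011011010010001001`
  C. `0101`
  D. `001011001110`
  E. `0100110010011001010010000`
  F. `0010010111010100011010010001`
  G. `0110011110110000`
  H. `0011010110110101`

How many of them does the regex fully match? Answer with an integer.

1

A → no match — must start with `0`
B → match
C → no match
D → no match
E → no match
F → no match
G → no match
H → no match
Total matched: 1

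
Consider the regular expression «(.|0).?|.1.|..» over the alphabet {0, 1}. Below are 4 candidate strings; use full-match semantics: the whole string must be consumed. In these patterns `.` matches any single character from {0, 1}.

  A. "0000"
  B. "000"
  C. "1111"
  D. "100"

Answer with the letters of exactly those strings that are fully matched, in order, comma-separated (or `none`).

A → no match
B → no match
C → no match
D → no match

none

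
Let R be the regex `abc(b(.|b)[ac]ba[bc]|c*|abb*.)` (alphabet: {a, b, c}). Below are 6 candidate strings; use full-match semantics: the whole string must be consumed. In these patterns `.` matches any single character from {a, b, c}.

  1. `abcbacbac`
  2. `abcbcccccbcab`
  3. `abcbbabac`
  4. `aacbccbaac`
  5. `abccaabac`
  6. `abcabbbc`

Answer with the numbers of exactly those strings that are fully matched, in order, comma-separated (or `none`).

1, 3, 6

1 → match
2 → no match
3 → match
4 → no match — must start with `abc`
5 → no match
6 → match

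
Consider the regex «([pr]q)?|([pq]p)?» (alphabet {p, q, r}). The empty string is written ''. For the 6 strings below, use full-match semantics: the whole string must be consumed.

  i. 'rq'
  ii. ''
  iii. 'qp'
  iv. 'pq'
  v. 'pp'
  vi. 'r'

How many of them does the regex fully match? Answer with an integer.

5

i → match
ii → match
iii → match
iv → match
v → match
vi → no match
Total matched: 5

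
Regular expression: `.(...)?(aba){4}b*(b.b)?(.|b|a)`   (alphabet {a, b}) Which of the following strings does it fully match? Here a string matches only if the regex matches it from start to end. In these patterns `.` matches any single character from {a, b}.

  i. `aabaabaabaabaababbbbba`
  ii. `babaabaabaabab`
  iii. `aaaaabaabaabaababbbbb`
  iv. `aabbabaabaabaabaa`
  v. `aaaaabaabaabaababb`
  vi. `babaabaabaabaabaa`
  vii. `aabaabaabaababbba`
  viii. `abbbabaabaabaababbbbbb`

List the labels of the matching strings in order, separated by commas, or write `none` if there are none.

i → match
ii → match
iii → match
iv → match
v → match
vi → match
vii → match
viii → match

i, ii, iii, iv, v, vi, vii, viii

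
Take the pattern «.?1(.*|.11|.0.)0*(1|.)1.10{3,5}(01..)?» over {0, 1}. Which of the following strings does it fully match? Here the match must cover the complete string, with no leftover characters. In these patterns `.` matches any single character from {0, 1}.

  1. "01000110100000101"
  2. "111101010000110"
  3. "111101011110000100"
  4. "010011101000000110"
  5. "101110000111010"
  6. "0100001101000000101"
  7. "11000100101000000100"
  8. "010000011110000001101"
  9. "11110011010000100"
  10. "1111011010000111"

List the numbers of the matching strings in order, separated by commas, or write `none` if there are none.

1, 2, 3, 4, 6, 7, 9, 10

1 → match
2 → match
3 → match
4 → match
5 → no match
6 → match
7 → match
8 → no match
9 → match
10 → match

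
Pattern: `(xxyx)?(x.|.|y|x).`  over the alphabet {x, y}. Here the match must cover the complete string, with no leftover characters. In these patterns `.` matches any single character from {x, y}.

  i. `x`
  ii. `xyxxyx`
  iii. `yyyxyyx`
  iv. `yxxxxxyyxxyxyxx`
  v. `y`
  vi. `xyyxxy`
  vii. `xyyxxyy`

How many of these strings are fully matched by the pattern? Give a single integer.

i → no match
ii → no match
iii → no match
iv → no match
v → no match
vi → no match
vii → no match
Total matched: 0

0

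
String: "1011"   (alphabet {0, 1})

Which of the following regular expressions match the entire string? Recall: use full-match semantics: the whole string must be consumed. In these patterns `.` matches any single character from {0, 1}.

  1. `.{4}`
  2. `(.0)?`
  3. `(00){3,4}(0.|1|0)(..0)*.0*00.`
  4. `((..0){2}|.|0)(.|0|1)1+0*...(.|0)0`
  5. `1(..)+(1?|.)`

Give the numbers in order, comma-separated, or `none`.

1, 5

1 → match
2 → no match
3 → no match — must start with "00"
4 → no match — must end with "0"
5 → match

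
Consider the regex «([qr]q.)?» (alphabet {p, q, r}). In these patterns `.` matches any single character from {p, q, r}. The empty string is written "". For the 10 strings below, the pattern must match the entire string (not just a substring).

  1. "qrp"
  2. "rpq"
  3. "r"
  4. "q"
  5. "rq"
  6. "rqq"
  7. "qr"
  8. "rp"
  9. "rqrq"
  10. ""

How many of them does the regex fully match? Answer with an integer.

1 → no match
2 → no match
3 → no match
4 → no match
5 → no match
6 → match
7 → no match
8 → no match
9 → no match
10 → match
Total matched: 2

2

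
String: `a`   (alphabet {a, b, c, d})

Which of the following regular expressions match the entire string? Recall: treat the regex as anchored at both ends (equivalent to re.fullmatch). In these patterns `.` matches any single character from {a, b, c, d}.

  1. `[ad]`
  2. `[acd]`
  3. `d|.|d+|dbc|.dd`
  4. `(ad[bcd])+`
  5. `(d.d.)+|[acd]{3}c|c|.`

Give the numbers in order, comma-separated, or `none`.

1 → match
2 → match
3 → match
4 → no match — must start with `ad`
5 → match

1, 2, 3, 5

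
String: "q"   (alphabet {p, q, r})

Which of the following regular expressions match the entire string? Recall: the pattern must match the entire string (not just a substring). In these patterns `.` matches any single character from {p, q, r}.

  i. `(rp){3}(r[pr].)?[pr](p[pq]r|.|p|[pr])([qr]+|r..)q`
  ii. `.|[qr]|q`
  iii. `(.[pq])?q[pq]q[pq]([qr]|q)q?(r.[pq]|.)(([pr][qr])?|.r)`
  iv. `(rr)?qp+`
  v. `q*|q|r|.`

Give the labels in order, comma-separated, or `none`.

i → no match — must start with "rp"
ii → match
iii → no match
iv → no match — must end with "p"
v → match

ii, v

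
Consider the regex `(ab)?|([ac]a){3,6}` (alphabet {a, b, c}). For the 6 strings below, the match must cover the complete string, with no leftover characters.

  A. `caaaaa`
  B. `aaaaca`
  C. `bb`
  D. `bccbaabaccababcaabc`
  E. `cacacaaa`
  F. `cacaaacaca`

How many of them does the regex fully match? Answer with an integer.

A → match
B → match
C → no match
D → no match
E → match
F → match
Total matched: 4

4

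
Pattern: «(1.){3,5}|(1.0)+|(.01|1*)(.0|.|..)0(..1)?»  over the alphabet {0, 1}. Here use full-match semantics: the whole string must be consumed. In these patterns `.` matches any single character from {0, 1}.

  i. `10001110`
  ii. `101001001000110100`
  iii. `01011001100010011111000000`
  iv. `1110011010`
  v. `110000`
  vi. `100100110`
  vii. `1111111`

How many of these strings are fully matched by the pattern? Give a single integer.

1

i → no match
ii → no match
iii → no match
iv → no match
v → no match
vi → match
vii → no match
Total matched: 1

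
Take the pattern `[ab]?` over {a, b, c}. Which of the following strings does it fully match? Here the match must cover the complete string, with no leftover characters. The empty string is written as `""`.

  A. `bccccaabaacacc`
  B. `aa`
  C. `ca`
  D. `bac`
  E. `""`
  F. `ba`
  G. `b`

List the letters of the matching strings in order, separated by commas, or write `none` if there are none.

E, G

A → no match
B → no match
C → no match
D → no match
E → match
F → no match
G → match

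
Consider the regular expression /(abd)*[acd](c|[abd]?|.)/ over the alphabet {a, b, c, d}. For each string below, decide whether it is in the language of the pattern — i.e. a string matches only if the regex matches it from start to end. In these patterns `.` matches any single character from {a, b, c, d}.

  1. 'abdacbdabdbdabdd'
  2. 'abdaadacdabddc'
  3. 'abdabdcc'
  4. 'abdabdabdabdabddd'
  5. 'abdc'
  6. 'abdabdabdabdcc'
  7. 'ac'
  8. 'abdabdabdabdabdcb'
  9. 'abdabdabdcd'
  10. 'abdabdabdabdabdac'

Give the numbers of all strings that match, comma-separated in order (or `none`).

3, 4, 5, 6, 7, 8, 9, 10

1 → no match
2 → no match
3 → match
4 → match
5 → match
6 → match
7 → match
8 → match
9 → match
10 → match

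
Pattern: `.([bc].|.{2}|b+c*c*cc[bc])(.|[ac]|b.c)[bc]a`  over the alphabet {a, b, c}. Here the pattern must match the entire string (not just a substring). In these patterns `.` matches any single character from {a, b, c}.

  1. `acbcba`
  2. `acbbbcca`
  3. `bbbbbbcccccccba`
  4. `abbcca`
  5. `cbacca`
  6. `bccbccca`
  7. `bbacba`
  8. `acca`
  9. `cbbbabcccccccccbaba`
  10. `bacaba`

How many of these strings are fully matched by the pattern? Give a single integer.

1 → match
2 → match
3 → match
4 → match
5 → match
6 → match
7 → match
8 → no match
9 → no match
10 → match
Total matched: 8

8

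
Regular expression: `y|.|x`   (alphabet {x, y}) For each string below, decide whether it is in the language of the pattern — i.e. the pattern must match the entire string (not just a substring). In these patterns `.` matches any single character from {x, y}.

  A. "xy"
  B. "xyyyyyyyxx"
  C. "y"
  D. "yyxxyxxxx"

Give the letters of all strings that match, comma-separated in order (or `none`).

C

A. "xy" → no match
B. "xyyyyyyyxx" → no match
C. "y" → match
D. "yyxxyxxxx" → no match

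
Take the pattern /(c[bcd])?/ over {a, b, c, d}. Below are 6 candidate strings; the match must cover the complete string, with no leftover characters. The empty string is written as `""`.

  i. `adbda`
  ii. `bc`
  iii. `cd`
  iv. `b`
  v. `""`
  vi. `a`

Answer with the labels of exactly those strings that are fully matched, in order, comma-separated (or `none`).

i. `adbda` → no match
ii. `bc` → no match
iii. `cd` → match
iv. `b` → no match
v. `""` → match
vi. `a` → no match

iii, v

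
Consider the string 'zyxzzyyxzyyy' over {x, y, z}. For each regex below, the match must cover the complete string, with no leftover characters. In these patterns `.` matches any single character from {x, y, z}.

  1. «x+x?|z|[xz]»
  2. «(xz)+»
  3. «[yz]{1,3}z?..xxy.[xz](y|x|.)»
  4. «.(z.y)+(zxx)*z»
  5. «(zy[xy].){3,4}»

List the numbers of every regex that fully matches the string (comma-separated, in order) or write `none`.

5

1 → no match
2 → no match — must start with 'xz'
3 → no match
4 → no match — must end with 'z'
5 → match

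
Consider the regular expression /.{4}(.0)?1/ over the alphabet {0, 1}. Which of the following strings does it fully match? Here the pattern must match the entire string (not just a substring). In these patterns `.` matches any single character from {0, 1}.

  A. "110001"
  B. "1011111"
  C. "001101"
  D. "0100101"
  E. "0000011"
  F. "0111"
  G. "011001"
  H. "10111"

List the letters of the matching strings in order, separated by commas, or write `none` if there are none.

A. "110001" → no match
B. "1011111" → no match
C. "001101" → no match
D. "0100101" → match
E. "0000011" → no match
F. "0111" → no match
G. "011001" → no match
H. "10111" → match

D, H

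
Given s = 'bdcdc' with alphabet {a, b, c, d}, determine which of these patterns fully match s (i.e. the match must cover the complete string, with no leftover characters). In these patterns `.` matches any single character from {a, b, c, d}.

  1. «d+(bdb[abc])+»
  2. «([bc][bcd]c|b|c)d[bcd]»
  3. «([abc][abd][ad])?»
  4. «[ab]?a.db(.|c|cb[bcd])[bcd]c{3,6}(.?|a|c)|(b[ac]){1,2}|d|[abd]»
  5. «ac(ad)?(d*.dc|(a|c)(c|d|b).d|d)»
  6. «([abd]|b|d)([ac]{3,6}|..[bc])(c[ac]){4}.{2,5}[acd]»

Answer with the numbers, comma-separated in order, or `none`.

2

1 → no match — must start with 'd'
2 → match
3 → no match
4 → no match
5 → no match — must start with 'ac'
6 → no match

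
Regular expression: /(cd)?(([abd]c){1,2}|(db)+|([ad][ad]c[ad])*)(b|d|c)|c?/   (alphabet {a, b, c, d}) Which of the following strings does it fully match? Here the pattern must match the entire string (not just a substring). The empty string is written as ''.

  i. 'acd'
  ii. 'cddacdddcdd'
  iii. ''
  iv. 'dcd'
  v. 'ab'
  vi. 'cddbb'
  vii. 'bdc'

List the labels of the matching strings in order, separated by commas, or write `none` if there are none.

i, ii, iii, iv, vi

i. 'acd' → match
ii. 'cddacdddcdd' → match
iii. '' → match
iv. 'dcd' → match
v. 'ab' → no match
vi. 'cddbb' → match
vii. 'bdc' → no match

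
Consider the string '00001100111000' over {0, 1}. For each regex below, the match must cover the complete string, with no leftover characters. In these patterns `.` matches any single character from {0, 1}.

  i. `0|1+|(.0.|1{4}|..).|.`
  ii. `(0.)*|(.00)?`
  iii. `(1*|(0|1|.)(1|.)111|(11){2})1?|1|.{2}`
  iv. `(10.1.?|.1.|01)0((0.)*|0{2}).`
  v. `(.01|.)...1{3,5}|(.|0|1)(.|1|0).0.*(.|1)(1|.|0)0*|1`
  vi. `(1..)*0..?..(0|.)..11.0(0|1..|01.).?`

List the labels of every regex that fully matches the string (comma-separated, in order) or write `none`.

i → no match
ii → no match
iii → no match
iv → no match
v → match
vi → match

v, vi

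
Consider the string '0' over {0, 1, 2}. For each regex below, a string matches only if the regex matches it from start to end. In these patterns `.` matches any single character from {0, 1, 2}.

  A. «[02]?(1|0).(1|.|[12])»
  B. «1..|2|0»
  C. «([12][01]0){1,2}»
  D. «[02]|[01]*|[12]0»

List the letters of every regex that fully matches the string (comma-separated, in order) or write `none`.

A → no match
B → match
C → no match
D → match

B, D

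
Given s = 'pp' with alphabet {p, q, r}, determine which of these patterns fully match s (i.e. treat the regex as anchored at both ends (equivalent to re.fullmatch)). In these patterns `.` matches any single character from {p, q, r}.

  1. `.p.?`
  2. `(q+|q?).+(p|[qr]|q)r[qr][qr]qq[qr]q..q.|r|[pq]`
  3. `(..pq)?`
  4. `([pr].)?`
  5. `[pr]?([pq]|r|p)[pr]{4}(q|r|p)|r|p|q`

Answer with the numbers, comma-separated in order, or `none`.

1, 4

1 → match
2 → no match
3 → no match
4 → match
5 → no match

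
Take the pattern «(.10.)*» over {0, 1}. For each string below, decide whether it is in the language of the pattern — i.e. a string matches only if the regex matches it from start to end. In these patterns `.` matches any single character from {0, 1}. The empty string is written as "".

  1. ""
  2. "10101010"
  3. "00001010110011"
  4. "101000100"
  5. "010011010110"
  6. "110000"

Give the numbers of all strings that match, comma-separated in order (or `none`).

1

1 → match
2 → no match
3 → no match
4 → no match
5 → no match
6 → no match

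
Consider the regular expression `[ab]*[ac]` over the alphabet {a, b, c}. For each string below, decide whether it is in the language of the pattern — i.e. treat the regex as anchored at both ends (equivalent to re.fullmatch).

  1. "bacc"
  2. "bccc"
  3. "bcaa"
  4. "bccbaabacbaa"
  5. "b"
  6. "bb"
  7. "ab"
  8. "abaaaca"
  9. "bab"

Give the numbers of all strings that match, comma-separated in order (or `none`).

1 → no match
2 → no match
3 → no match
4 → no match
5 → no match
6 → no match
7 → no match
8 → no match
9 → no match

none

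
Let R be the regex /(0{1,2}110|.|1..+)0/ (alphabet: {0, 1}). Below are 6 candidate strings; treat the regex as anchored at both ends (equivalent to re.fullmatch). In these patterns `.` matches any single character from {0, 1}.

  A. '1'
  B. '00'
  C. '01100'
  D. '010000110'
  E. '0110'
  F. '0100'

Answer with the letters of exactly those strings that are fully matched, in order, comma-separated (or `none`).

A → no match — must end with '0'
B → match
C → match
D → no match
E → no match
F → no match

B, C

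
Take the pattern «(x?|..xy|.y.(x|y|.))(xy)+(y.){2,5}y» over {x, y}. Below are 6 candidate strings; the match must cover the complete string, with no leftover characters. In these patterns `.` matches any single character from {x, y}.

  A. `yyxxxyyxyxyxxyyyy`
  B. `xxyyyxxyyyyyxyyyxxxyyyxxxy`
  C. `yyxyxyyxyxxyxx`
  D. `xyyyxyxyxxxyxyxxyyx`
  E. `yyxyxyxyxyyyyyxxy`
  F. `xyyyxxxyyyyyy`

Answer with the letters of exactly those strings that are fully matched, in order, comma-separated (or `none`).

none

A → no match
B → no match
C → no match — must end with `y`
D → no match — must end with `y`
E → no match
F → no match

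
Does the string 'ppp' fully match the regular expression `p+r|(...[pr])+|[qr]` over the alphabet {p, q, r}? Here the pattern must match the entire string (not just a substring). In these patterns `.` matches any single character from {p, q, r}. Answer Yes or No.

No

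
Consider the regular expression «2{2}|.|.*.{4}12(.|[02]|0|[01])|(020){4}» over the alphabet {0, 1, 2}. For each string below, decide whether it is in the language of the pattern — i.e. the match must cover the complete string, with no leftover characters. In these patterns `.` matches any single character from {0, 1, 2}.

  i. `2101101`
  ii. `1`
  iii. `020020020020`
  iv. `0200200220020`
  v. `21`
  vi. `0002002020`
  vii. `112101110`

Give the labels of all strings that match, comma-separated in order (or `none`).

ii, iii

i → no match
ii → match
iii → match
iv → no match
v → no match
vi → no match
vii → no match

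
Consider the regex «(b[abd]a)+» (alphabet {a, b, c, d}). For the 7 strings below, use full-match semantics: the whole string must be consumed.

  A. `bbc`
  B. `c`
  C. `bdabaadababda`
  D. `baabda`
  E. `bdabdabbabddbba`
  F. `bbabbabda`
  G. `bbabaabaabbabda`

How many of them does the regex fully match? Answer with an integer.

A. `bbc` → no match — must end with `a`
B. `c` → no match — must start with `b`
C → no match
D. `baabda` → match
E → no match
F. `bbabbabda` → match
G → match
Total matched: 3

3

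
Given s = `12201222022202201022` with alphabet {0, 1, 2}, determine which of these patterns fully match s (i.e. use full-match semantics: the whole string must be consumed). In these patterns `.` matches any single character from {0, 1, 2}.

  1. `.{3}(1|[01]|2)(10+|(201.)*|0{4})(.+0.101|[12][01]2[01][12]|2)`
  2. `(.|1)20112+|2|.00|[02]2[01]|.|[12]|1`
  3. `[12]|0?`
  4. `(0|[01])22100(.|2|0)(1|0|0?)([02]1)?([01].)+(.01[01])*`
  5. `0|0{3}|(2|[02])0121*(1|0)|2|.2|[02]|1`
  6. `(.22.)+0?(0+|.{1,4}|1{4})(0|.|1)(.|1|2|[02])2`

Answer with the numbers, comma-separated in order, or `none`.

6

1 → no match
2 → no match
3 → no match
4 → no match
5 → no match
6 → match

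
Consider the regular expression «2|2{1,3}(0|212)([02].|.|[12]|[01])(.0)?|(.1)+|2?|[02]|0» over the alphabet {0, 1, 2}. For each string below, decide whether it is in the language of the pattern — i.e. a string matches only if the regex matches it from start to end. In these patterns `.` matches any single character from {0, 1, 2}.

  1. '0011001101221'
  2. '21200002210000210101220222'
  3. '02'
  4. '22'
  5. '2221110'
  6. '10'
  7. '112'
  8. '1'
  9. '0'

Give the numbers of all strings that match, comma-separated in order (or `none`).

9

1 → no match
2 → no match
3 → no match
4 → no match
5 → no match
6 → no match
7 → no match
8 → no match
9 → match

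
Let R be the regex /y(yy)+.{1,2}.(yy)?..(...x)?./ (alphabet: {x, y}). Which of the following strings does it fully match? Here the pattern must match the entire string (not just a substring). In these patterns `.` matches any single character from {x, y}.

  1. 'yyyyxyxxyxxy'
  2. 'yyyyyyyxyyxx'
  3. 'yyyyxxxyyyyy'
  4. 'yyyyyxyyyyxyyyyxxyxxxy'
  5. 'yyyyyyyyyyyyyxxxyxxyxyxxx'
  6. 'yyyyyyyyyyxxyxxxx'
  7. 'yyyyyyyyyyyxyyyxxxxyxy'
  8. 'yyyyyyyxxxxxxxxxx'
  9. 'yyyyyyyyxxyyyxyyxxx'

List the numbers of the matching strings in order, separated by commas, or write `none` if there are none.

1 → match
2 → match
3 → no match
4 → no match
5 → no match
6 → match
7 → match
8 → match
9 → match

1, 2, 6, 7, 8, 9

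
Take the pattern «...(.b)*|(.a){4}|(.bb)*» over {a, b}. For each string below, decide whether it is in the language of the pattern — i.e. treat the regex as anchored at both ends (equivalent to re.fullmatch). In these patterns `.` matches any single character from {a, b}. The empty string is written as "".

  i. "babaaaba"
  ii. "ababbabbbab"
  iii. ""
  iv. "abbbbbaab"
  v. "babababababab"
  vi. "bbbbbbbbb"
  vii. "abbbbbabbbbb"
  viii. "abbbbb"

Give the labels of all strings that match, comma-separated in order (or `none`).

i, ii, iii, v, vi, vii, viii

i → match
ii → match
iii → match
iv → no match
v → match
vi → match
vii → match
viii → match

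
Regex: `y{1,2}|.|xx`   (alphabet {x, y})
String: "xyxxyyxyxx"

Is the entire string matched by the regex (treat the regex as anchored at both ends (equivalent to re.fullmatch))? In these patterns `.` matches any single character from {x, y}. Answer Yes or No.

No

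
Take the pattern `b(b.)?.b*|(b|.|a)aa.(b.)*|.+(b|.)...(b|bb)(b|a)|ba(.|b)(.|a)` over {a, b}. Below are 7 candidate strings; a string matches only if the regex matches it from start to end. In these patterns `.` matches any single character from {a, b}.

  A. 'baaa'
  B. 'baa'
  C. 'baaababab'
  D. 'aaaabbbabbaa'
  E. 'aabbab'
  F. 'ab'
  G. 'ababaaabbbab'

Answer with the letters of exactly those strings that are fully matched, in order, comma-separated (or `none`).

A

A → match
B → no match
C → no match
D → no match
E → no match
F → no match
G → no match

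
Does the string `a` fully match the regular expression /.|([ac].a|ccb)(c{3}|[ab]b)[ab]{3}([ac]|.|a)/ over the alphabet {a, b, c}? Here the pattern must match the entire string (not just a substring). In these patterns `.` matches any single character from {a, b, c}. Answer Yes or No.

Yes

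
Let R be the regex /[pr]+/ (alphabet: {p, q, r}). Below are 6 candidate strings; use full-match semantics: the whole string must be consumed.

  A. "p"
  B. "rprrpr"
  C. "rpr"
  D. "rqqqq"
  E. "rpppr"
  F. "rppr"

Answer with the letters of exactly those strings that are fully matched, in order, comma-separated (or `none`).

A, B, C, E, F

A → match
B → match
C → match
D → no match
E → match
F → match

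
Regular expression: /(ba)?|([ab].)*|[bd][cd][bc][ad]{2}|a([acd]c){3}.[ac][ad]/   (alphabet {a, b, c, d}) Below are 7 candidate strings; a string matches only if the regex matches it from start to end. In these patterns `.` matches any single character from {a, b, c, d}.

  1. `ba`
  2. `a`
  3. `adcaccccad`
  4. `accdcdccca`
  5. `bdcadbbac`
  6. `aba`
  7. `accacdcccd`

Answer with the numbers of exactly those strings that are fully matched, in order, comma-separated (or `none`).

1, 3, 4, 7

1 → match
2 → no match
3 → match
4 → match
5 → no match
6 → no match
7 → match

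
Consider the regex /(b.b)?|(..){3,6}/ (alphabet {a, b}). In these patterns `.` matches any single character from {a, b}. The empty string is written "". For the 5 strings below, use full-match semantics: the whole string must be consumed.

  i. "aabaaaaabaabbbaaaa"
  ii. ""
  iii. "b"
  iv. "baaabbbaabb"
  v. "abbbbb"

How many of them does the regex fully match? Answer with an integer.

i → no match
ii. "" → match
iii. "b" → no match
iv. "baaabbbaabb" → no match
v. "abbbbb" → match
Total matched: 2

2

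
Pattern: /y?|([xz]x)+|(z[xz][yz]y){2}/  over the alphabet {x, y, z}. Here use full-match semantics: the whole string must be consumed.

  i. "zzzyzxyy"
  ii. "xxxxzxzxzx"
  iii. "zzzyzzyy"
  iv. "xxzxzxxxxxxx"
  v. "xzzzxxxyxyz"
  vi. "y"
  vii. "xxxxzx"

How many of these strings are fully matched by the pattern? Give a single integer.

6

i → match
ii → match
iii → match
iv → match
v → no match
vi → match
vii → match
Total matched: 6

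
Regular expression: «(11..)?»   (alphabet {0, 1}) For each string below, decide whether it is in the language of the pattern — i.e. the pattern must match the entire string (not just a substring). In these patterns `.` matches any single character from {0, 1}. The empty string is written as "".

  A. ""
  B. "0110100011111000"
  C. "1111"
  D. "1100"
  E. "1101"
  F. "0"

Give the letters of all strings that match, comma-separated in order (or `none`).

A, C, D, E

A → match
B → no match
C → match
D → match
E → match
F → no match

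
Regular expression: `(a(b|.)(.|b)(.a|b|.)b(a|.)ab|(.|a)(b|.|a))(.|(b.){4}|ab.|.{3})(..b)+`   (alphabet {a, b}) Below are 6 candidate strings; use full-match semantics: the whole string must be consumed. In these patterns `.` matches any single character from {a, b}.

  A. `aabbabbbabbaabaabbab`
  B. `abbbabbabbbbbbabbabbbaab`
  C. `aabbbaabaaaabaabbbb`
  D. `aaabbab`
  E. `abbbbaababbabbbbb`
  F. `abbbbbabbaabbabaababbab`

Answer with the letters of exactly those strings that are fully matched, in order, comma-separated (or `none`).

A → match
B → no match
C → no match
D → no match
E → match
F → no match

A, E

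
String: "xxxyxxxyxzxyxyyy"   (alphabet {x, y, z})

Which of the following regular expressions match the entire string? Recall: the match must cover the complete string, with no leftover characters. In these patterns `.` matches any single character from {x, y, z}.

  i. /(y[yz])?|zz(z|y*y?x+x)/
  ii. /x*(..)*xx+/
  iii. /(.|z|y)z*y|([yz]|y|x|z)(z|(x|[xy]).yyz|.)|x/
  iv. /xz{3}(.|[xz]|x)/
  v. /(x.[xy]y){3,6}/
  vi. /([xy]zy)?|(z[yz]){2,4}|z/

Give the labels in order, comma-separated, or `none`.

i → no match
ii → no match — must end with "x"
iii → no match
iv → no match — must start with "xz"
v → match
vi → no match

v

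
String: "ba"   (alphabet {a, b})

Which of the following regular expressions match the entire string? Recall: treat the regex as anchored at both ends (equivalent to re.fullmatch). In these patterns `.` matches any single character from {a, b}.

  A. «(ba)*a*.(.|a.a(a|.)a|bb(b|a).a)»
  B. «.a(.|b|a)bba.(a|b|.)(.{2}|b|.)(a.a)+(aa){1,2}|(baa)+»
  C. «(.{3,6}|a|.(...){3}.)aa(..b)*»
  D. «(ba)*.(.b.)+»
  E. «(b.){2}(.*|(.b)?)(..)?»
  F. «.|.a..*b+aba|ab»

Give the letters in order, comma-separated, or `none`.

A

A → match
B → no match
C → no match
D → no match
E → no match
F → no match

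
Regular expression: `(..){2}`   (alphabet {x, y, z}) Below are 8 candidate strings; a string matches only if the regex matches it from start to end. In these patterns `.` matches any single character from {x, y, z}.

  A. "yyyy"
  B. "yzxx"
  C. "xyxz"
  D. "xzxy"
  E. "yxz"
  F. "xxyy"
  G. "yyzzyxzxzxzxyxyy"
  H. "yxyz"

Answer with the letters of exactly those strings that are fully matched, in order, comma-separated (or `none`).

A → match
B → match
C → match
D → match
E → no match
F → match
G → no match
H → match

A, B, C, D, F, H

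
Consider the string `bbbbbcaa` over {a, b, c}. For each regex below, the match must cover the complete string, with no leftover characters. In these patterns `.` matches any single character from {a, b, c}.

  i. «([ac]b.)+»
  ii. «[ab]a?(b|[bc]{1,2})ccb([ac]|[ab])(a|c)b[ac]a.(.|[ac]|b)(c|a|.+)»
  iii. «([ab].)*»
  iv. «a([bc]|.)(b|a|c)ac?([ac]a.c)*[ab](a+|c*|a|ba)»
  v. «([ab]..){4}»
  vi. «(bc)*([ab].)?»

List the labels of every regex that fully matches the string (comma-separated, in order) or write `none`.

iii

i → no match
ii → no match
iii → match
iv → no match — must start with `a`
v → no match
vi → no match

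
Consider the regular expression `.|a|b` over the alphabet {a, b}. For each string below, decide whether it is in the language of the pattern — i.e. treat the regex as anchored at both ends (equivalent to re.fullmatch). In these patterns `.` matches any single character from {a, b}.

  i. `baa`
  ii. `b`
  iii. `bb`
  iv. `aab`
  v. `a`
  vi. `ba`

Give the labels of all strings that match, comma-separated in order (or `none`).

i. `baa` → no match
ii. `b` → match
iii. `bb` → no match
iv. `aab` → no match
v. `a` → match
vi. `ba` → no match

ii, v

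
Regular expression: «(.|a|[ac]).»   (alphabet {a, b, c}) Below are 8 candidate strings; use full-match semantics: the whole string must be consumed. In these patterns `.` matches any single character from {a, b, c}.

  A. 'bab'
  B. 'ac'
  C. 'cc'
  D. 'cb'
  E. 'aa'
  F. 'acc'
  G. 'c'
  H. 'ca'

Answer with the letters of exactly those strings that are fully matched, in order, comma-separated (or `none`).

A → no match
B → match
C → match
D → match
E → match
F → no match
G → no match
H → match

B, C, D, E, H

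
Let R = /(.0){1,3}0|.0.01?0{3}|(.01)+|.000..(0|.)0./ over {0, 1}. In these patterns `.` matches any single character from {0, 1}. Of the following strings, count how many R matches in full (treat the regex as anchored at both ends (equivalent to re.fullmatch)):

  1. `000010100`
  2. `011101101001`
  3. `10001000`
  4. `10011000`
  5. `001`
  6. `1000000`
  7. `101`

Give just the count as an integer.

1. `000010100` → match
2. `011101101001` → no match
3. `10001000` → match
4. `10011000` → no match
5. `001` → match
6. `1000000` → match
7. `101` → match
Total matched: 5

5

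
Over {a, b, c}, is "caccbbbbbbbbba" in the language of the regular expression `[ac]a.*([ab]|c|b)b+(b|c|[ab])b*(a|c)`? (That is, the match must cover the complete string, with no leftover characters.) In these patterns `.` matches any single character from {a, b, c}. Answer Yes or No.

Yes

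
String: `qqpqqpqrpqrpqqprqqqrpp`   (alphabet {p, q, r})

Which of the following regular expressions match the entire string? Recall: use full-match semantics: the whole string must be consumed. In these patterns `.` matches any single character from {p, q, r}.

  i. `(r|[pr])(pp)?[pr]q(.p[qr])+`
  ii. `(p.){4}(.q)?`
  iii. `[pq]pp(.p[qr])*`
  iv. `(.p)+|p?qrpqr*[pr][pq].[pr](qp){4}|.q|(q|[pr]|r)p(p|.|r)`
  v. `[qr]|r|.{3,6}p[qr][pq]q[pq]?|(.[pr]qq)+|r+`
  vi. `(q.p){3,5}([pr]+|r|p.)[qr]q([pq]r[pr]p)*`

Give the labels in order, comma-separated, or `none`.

vi

i → no match
ii → no match — must start with `p`
iii → no match
iv → no match
v → no match
vi → match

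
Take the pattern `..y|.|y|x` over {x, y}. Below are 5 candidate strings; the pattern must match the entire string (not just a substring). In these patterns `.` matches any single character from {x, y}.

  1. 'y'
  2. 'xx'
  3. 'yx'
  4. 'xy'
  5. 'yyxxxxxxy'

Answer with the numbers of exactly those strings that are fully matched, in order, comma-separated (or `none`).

1 → match
2 → no match
3 → no match
4 → no match
5 → no match

1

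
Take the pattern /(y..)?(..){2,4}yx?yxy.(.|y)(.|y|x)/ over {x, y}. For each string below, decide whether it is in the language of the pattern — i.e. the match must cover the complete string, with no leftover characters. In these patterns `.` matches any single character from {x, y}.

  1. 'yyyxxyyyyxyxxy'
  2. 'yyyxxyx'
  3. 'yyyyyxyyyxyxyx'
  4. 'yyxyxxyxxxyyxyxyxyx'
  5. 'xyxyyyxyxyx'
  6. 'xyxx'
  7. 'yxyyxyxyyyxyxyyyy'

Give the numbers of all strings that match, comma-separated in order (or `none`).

1, 3, 4, 5, 7

1 → match
2 → no match
3 → match
4 → match
5 → match
6 → no match
7 → match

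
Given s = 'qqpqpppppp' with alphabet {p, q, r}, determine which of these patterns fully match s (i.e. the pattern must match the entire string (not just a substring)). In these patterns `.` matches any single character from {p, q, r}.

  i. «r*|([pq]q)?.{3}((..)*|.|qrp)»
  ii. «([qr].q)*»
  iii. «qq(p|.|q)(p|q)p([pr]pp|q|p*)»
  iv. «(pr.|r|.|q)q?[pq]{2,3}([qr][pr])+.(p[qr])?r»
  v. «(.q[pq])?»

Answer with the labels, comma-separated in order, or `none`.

iii

i → no match
ii → no match
iii → match
iv → no match — must end with 'r'
v → no match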